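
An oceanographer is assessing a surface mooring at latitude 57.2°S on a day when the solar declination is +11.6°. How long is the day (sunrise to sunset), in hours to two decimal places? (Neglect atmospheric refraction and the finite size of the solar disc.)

9.52 hours

cos H_s = −tan(-57.2°) · tan(11.6°) = 0.3185, so H_s = arccos(0.3185) = 71.43°.
Day length = 2 H_s / 15° h⁻¹ = 142.86° / 15 = 9.524 h.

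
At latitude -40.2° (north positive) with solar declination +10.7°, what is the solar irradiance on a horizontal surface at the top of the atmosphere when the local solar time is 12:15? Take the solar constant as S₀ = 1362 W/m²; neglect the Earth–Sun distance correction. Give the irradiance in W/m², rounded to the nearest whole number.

857 W/m²

Hour angle H = 15° × (12.25 − 12) = 3.75°.
With φ = -40.2°, δ = 10.7°, H = 3.75°: sin φ sin δ = -0.1198, cos φ cos δ cos H = 0.7489, so cos θ_z = 0.6291.
Top-of-atmosphere irradiance = S₀ cos θ_z = 1362 × 0.6291 = 856.83 W/m².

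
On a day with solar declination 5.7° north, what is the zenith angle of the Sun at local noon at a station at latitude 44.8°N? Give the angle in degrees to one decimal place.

39.1°

At local solar noon the hour angle is zero, so the zenith angle is |φ − δ| = |44.8° − (5.7°)| = 39.1°.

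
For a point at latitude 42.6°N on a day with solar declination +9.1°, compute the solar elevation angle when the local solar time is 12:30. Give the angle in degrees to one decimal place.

55.9°

Hour angle H = 15° × (12.5 − 12) = 7.50°.
cos θ_z = sin(42.6°) sin(9.1°) + cos(42.6°) cos(9.1°) cos(7.50°) = 0.1071 + 0.7206 = 0.8277.
θ_z = arccos(0.8277) = 34.14°, so the elevation is 90° − 34.14° = 55.86°.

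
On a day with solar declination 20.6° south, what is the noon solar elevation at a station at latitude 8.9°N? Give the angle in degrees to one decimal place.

60.5°

At local solar noon the hour angle is zero, so the elevation is 90° − |φ − δ| = 90° − |8.9° − (-20.6°)| = 90° − 29.5° = 60.5°.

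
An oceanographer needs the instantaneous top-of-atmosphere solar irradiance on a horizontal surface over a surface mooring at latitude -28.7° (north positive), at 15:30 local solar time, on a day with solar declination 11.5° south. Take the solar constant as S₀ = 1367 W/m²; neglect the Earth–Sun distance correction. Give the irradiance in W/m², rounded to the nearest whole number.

Hour angle H = 15° × (15.5 − 12) = 52.50°.
cos θ_z = sin(-28.7°) sin(-11.5°) + cos(-28.7°) cos(-11.5°) cos(52.50°) = 0.0957 + 0.5233 = 0.6190.
Top-of-atmosphere irradiance = S₀ cos θ_z = 1367 × 0.6190 = 846.17 W/m².

846 W/m²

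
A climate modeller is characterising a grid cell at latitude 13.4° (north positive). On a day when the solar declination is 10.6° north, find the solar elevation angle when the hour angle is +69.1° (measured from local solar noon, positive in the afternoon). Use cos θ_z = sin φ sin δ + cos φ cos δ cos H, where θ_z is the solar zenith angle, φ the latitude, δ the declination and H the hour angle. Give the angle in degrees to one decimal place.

With φ = 13.4°, δ = 10.6°, H = 69.10°: sin φ sin δ = 0.0426, cos φ cos δ cos H = 0.3411, so cos θ_z = 0.3837.
θ_z = arccos(0.3837) = 67.44°, so the elevation is 90° − 67.44° = 22.56°.

22.6°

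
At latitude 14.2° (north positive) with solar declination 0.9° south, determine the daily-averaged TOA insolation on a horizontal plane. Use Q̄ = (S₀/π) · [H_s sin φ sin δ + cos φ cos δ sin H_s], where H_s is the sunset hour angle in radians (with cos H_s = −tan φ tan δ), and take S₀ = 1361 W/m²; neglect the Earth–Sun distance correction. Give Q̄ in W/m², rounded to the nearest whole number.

417 W/m²

The sunset hour angle satisfies cos H_s = −tan φ tan δ = 0.0040, giving H_s = 89.77°. In radians, H_s = 1.5668.
H_s sin φ sin δ = 1.5668 × 0.2453 × -0.0157 = -0.0060.
cos φ cos δ sin H_s = 0.9694 × 0.9999 × 1.0000 = 0.9693.
Q̄ = (1361/π) × (-0.0060 + 0.9693) = 433.22 × 0.9633 = 417.32 W/m².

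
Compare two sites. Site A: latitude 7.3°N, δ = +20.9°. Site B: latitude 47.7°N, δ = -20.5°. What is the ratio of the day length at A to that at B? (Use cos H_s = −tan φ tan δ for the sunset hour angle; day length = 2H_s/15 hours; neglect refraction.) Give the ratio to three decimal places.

1.412

A: H_s = arccos(−tan 7.3° · tan 20.9°) = 92.80°, so 2H_s/15 = 12.3733 h.
B: H_s = arccos(−tan 47.7° · tan -20.5°) = 65.74°, so 2H_s/15 = 8.7653 h.
Ratio A/B = 12.3733 / 8.7653 = 1.4116.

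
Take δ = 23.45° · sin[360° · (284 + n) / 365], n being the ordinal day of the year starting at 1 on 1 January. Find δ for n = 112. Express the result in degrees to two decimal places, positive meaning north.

+11.93°

360 × (284 + 112) / 365 = 390.575°; sin(390.575°) = 0.5087.
δ = 23.45 × 0.5087 = 11.929° ≈ +11.93°.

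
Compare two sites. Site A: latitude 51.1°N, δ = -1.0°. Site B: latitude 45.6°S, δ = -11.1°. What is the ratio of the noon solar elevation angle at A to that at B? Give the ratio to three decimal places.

0.683

A: 90° − |51.1 − (-1.0)| = 37.90°.
B: 90° − |-45.6 − (-11.1)| = 55.50°.
Ratio A/B = 37.9000 / 55.5000 = 0.6829.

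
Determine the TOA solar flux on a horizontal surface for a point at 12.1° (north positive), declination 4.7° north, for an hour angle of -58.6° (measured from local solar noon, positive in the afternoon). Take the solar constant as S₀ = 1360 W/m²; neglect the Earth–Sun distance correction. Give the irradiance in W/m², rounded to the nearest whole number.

With φ = 12.1°, δ = 4.7°, H = -58.60°: sin φ sin δ = 0.0172, cos φ cos δ cos H = 0.5077, so cos θ_z = 0.5249.
Top-of-atmosphere irradiance = S₀ cos θ_z = 1360 × 0.5249 = 713.86 W/m².

714 W/m²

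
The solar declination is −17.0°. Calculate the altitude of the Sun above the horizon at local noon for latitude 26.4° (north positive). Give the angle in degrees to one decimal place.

At local solar noon the hour angle is zero, so the elevation is 90° − |φ − δ| = 90° − |26.4° − (-17.0°)| = 90° − 43.4° = 46.6°.

46.6°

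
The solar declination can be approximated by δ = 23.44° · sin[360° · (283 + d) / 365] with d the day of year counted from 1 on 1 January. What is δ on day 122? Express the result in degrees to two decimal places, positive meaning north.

360 × (283 + 122) / 365 = 399.452°; sin(399.452°) = 0.6354.
δ = 23.44 × 0.6354 = 14.894° ≈ +14.89°.

+14.89°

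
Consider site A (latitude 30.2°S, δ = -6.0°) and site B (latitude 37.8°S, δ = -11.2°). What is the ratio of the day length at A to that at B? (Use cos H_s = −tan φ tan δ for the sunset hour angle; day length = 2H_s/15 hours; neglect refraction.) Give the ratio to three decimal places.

0.946

A: H_s = arccos(−tan -30.2° · tan -6.0°) = 93.51°, so 2H_s/15 = 12.4680 h.
B: H_s = arccos(−tan -37.8° · tan -11.2°) = 98.83°, so 2H_s/15 = 13.1773 h.
Ratio A/B = 12.4680 / 13.1773 = 0.9462.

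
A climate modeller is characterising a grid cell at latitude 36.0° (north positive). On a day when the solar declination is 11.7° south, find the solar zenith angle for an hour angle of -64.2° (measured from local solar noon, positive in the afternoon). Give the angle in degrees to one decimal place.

cos θ_z = sin(36.0°) sin(-11.7°) + cos(36.0°) cos(-11.7°) cos(-64.20°) = -0.1192 + 0.3448 = 0.2256.
θ_z = arccos(0.2256) = 76.96°.

77.0°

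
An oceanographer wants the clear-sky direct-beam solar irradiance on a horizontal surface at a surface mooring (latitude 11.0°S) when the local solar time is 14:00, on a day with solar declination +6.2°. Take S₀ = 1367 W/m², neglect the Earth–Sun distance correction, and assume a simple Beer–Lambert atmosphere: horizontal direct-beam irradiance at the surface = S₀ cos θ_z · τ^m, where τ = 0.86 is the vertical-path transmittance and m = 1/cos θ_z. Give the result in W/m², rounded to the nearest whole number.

939 W/m²

Hour angle H = 15° × (14 − 12) = 30.00°.
cos θ_z = sin φ sin δ + cos φ cos δ cos H = (-0.1908)(0.1080) + (0.9816)(0.9942)(0.8660) = 0.8245.
Air mass m = 1/cos θ_z = 1/0.8245 = 1.213; τ^m = 0.86^1.213 = 0.8328.
Surface direct beam = 1367 × 0.8245 × 0.8328 = 938.64 W/m².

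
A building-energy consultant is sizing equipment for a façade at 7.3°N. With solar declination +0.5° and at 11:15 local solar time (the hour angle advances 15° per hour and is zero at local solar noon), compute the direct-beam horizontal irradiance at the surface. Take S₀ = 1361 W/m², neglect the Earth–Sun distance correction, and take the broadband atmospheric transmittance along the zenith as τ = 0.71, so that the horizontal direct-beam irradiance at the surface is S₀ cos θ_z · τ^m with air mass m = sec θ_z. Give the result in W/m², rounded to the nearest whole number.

933 W/m²

Hour angle H = 15° × (11.25 − 12) = -11.25°.
cos θ_z = sin φ sin δ + cos φ cos δ cos H = (0.1271)(0.0087) + (0.9919)(1.0000)(0.9808) = 0.9740.
Air mass m = 1/cos θ_z = 1/0.9740 = 1.027; τ^m = 0.71^1.027 = 0.7035.
Surface direct beam = 1361 × 0.9740 × 0.7035 = 932.57 W/m².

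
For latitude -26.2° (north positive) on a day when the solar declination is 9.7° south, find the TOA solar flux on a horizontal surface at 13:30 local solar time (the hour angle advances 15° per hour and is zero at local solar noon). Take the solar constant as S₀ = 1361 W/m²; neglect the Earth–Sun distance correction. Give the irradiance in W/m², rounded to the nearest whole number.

Hour angle H = 15° × (13.5 − 12) = 22.50°.
cos θ_z = sin(-26.2°) sin(-9.7°) + cos(-26.2°) cos(-9.7°) cos(22.50°) = 0.0744 + 0.8171 = 0.8915.
Top-of-atmosphere irradiance = S₀ cos θ_z = 1361 × 0.8915 = 1213.33 W/m².

1213 W/m²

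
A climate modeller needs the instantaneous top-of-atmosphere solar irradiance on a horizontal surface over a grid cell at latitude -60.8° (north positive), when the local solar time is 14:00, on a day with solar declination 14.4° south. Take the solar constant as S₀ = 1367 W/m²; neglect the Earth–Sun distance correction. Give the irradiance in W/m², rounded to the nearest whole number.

856 W/m²

Hour angle H = 15° × (14 − 12) = 30.00°.
With φ = -60.8°, δ = -14.4°, H = 30.00°: sin φ sin δ = 0.2171, cos φ cos δ cos H = 0.4092, so cos θ_z = 0.6263.
Top-of-atmosphere irradiance = S₀ cos θ_z = 1367 × 0.6263 = 856.15 W/m².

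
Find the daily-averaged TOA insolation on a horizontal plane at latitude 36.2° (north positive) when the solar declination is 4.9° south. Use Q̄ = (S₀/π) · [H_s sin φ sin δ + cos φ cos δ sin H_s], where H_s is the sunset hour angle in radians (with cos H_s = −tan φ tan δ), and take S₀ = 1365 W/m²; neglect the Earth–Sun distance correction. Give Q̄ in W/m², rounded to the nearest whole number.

−tan φ tan δ = −(0.7319)(-0.0857) = 0.0627; H_s = arccos(0.0627) = 86.41°. In radians, H_s = 1.5081.
H_s sin φ sin δ = 1.5081 × 0.5906 × -0.0854 = -0.0761.
cos φ cos δ sin H_s = 0.8070 × 0.9963 × 0.9980 = 0.8024.
Q̄ = (1365/π) × (-0.0761 + 0.8024) = 434.49 × 0.7263 = 315.57 W/m².

316 W/m²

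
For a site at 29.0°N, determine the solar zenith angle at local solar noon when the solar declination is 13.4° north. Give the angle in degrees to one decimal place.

15.6°

At local solar noon the hour angle is zero, so the zenith angle is |φ − δ| = |29.0° − (13.4°)| = 15.6°.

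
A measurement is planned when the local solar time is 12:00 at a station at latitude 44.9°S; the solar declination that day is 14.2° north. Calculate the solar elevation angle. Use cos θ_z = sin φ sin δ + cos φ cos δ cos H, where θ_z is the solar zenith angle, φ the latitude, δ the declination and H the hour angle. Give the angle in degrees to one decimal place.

Hour angle H = 15° × (12 − 12) = 0.00°.
cos θ_z = sin φ sin δ + cos φ cos δ cos H = (-0.7059)(0.2453) + (0.7083)(0.9694)(1.0000) = 0.5135.
θ_z = arccos(0.5135) = 59.10°, so the elevation is 90° − 59.10° = 30.90°.

30.9°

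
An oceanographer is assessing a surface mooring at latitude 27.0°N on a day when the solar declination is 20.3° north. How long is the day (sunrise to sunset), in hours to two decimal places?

The sunset hour angle satisfies cos H_s = −tan φ tan δ = -0.1885, giving H_s = 100.87°.
Day length = 2 H_s / 15° h⁻¹ = 201.74° / 15 = 13.449 h.

13.45 hours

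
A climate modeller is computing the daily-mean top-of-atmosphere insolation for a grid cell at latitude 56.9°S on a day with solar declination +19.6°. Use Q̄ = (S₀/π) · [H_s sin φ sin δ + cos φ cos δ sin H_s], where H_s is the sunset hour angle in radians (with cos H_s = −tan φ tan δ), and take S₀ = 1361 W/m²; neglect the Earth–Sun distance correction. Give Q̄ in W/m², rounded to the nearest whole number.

66 W/m²

cos H_s = −tan(-56.9°) · tan(19.6°) = 0.5462, so H_s = arccos(0.5462) = 56.89°. In radians, H_s = 0.9929.
H_s sin φ sin δ = 0.9929 × -0.8377 × 0.3355 = -0.2791.
cos φ cos δ sin H_s = 0.5461 × 0.9421 × 0.8376 = 0.4309.
Q̄ = (1361/π) × (-0.2791 + 0.4309) = 433.22 × 0.1518 = 65.76 W/m².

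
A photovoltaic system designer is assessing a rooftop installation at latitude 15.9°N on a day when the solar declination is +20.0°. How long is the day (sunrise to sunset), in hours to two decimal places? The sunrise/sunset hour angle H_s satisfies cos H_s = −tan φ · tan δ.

−tan φ tan δ = −(0.2849)(0.3640) = -0.1037; H_s = arccos(-0.1037) = 95.95°.
Day length = 2 H_s / 15° h⁻¹ = 191.90° / 15 = 12.793 h.

12.79 hours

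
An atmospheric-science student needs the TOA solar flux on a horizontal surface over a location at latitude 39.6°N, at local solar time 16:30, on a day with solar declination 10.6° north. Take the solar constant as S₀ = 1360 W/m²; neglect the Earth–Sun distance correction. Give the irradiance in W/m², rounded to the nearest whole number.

554 W/m²

Hour angle H = 15° × (16.5 − 12) = 67.50°.
With φ = 39.6°, δ = 10.6°, H = 67.50°: sin φ sin δ = 0.1173, cos φ cos δ cos H = 0.2898, so cos θ_z = 0.4071.
Top-of-atmosphere irradiance = S₀ cos θ_z = 1360 × 0.4071 = 553.66 W/m².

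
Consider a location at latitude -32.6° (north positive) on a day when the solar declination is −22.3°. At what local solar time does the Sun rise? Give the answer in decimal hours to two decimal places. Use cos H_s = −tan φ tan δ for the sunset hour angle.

−tan φ tan δ = −(-0.6395)(-0.4101) = -0.2623; H_s = arccos(-0.2623) = 105.21°.
Sunrise is at 12 − H_s/15 = 12 − 7.014 = 4.986 h local solar time.

4.99 h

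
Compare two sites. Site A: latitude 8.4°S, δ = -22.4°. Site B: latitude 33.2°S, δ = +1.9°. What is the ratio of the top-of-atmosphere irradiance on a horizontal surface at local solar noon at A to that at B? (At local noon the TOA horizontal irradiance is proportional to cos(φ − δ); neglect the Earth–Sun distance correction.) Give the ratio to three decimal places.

1.186

A: cos θ_z = cos(-8.4° − (-22.4°)) = 0.9703.
B: cos θ_z = cos(-33.2° − (1.9°)) = 0.8181.
Ratio A/B = 0.9703 / 0.8181 = 1.1860.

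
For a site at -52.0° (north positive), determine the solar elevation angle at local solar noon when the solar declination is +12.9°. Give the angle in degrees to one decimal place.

25.1°

At local solar noon the hour angle is zero, so the elevation is 90° − |φ − δ| = 90° − |-52.0° − (12.9°)| = 90° − 64.9° = 25.1°.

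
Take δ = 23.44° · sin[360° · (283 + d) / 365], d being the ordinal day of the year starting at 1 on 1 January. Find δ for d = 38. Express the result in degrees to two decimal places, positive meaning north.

-16.10°

360 × (283 + 38) / 365 = 316.603°; sin(316.603°) = -0.6870.
δ = 23.44 × -0.6870 = -16.103° ≈ -16.10°.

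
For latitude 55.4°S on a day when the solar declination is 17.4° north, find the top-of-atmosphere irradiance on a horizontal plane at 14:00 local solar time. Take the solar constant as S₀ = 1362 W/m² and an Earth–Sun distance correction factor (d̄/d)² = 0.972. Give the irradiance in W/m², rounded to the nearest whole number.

295 W/m²

Hour angle H = 15° × (14 − 12) = 30.00°.
With φ = -55.4°, δ = 17.4°, H = 30.00°: sin φ sin δ = -0.2462, cos φ cos δ cos H = 0.4693, so cos θ_z = 0.2231.
Top-of-atmosphere irradiance = S₀ (d̄/d)² cos θ_z = 1362 × 0.972 × 0.2231 = 295.35 W/m².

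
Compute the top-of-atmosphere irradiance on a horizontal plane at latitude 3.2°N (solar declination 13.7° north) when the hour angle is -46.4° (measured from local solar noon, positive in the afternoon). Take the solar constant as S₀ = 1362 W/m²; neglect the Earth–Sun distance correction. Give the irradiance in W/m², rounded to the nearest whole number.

cos θ_z = sin φ sin δ + cos φ cos δ cos H = (0.0558)(0.2368) + (0.9984)(0.9715)(0.6896) = 0.6821.
Top-of-atmosphere irradiance = S₀ cos θ_z = 1362 × 0.6821 = 929.02 W/m².

929 W/m²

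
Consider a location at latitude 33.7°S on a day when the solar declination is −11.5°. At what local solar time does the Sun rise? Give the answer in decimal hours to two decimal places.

cos H_s = −tan(-33.7°) · tan(-11.5°) = -0.1357, so H_s = arccos(-0.1357) = 97.80°.
Sunrise is at 12 − H_s/15 = 12 − 6.520 = 5.480 h local solar time.

5.48 h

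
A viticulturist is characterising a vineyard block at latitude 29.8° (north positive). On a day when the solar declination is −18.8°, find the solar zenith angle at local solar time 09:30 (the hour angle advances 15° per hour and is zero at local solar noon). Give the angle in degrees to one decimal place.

Hour angle H = 15° × (9.5 − 12) = -37.50°.
cos θ_z = sin(29.8°) sin(-18.8°) + cos(29.8°) cos(-18.8°) cos(-37.50°) = -0.1602 + 0.6517 = 0.4915.
θ_z = arccos(0.4915) = 60.56°.

60.6°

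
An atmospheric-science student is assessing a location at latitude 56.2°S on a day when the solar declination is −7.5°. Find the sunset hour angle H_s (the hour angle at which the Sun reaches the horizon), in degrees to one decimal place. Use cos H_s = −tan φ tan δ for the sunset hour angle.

101.3°

The sunset hour angle satisfies cos H_s = −tan φ tan δ = -0.1967, giving H_s = 101.34°.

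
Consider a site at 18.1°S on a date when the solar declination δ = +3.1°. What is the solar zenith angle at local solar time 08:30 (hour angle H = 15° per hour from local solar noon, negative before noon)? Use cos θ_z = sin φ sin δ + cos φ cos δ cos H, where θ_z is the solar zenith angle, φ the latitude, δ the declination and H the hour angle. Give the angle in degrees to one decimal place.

55.9°

Hour angle H = 15° × (8.5 − 12) = -52.50°.
cos θ_z = sin(-18.1°) sin(3.1°) + cos(-18.1°) cos(3.1°) cos(-52.50°) = -0.0168 + 0.5778 = 0.5610.
θ_z = arccos(0.5610) = 55.88°.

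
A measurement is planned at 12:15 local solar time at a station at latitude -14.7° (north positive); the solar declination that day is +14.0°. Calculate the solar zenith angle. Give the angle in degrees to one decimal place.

28.9°

Hour angle H = 15° × (12.25 − 12) = 3.75°.
cos θ_z = sin φ sin δ + cos φ cos δ cos H = (-0.2538)(0.2419) + (0.9673)(0.9703)(0.9979) = 0.8752.
θ_z = arccos(0.8752) = 28.93°.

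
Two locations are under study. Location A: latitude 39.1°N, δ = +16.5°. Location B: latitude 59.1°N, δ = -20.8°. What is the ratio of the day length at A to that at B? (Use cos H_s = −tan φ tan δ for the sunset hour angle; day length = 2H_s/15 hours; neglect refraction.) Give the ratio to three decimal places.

2.054

A: H_s = arccos(−tan 39.1° · tan 16.5°) = 103.93°, so 2H_s/15 = 13.8573 h.
B: H_s = arccos(−tan 59.1° · tan -20.8°) = 50.60°, so 2H_s/15 = 6.7467 h.
Ratio A/B = 13.8573 / 6.7467 = 2.0539.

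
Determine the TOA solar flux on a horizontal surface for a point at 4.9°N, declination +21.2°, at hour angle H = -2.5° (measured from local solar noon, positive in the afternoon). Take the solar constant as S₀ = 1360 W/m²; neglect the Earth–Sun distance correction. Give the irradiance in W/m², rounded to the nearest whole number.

cos θ_z = sin(4.9°) sin(21.2°) + cos(4.9°) cos(21.2°) cos(-2.50°) = 0.0309 + 0.9280 = 0.9589.
Top-of-atmosphere irradiance = S₀ cos θ_z = 1360 × 0.9589 = 1304.10 W/m².

1304 W/m²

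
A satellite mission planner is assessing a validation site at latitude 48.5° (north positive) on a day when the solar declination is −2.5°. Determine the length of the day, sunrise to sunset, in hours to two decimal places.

The sunset hour angle satisfies cos H_s = −tan φ tan δ = 0.0493, giving H_s = 87.17°.
Day length = 2 H_s / 15° h⁻¹ = 174.34° / 15 = 11.623 h.

11.62 hours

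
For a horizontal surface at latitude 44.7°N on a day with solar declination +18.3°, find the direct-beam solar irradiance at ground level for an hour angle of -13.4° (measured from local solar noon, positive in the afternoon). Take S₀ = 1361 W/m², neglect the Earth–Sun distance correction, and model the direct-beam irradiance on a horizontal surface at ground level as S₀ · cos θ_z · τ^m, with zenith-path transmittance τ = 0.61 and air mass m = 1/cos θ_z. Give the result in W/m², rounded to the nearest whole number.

With φ = 44.7°, δ = 18.3°, H = -13.40°: sin φ sin δ = 0.2209, cos φ cos δ cos H = 0.6565, so cos θ_z = 0.8774.
Air mass m = 1/cos θ_z = 1/0.8774 = 1.140; τ^m = 0.61^1.140 = 0.5692.
Surface direct beam = 1361 × 0.8774 × 0.5692 = 679.71 W/m².

680 W/m²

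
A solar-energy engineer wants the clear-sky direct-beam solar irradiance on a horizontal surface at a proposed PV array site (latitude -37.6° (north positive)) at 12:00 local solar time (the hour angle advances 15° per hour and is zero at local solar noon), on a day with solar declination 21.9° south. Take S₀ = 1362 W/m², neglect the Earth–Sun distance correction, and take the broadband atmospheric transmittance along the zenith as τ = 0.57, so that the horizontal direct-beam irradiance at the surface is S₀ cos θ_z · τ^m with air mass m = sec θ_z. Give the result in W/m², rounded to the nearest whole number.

731 W/m²

Hour angle H = 15° × (12 − 12) = 0.00°.
cos θ_z = sin φ sin δ + cos φ cos δ cos H = (-0.6101)(-0.3730) + (0.7923)(0.9278)(1.0000) = 0.9627.
Air mass m = 1/cos θ_z = 1/0.9627 = 1.039; τ^m = 0.57^1.039 = 0.5576.
Surface direct beam = 1362 × 0.9627 × 0.5576 = 731.12 W/m².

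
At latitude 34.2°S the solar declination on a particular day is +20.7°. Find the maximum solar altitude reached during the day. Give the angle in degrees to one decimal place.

35.1°

At local solar noon the hour angle is zero, so the elevation is 90° − |φ − δ| = 90° − |-34.2° − (20.7°)| = 90° − 54.9° = 35.1°.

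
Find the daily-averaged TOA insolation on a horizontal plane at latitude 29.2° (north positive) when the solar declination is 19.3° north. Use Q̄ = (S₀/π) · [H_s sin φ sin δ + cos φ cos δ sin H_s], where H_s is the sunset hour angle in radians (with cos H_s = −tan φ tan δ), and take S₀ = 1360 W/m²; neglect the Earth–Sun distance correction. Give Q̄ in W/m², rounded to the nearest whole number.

473 W/m²

cos H_s = −tan(29.2°) · tan(19.3°) = -0.1957, so H_s = arccos(-0.1957) = 101.29°. In radians, H_s = 1.7678.
H_s sin φ sin δ = 1.7678 × 0.4879 × 0.3305 = 0.2851.
cos φ cos δ sin H_s = 0.8729 × 0.9438 × 0.9807 = 0.8079.
Q̄ = (1360/π) × (0.2851 + 0.8079) = 432.90 × 1.0930 = 473.16 W/m².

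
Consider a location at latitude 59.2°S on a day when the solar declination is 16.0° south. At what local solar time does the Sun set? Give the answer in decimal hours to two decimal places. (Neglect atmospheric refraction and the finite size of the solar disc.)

19.92 h

The sunset hour angle satisfies cos H_s = −tan φ tan δ = -0.4810, giving H_s = 118.75°.
Sunset is at 12 + H_s/15 = 12 + 7.917 = 19.917 h local solar time.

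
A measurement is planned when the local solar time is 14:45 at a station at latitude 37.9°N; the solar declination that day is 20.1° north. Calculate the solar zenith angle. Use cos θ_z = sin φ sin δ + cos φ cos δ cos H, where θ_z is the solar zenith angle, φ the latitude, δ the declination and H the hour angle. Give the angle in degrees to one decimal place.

39.8°

Hour angle H = 15° × (14.75 − 12) = 41.25°.
cos θ_z = sin(37.9°) sin(20.1°) + cos(37.9°) cos(20.1°) cos(41.25°) = 0.2111 + 0.5571 = 0.7682.
θ_z = arccos(0.7682) = 39.81°.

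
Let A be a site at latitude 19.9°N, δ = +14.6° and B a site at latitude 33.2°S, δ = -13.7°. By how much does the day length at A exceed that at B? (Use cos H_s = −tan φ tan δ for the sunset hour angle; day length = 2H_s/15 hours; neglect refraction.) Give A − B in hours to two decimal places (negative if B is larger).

A: H_s = arccos(−tan 19.9° · tan 14.6°) = 95.41°, so 2H_s/15 = 12.7213 h.
B: H_s = arccos(−tan -33.2° · tan -13.7°) = 99.18°, so 2H_s/15 = 13.2240 h.
A − B = 12.7213 − 13.2240 = -0.5027 h.

-0.50 h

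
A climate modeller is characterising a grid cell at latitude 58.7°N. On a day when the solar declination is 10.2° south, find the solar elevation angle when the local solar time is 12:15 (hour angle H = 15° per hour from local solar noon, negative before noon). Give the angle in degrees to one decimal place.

Hour angle H = 15° × (12.25 − 12) = 3.75°.
With φ = 58.7°, δ = -10.2°, H = 3.75°: sin φ sin δ = -0.1513, cos φ cos δ cos H = 0.5102, so cos θ_z = 0.3589.
θ_z = arccos(0.3589) = 68.97°, so the elevation is 90° − 68.97° = 21.03°.

21.0°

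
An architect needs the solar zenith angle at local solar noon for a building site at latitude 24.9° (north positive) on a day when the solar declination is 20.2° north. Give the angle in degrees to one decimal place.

At local solar noon the hour angle is zero, so the zenith angle is |φ − δ| = |24.9° − (20.2°)| = 4.7°.

4.7°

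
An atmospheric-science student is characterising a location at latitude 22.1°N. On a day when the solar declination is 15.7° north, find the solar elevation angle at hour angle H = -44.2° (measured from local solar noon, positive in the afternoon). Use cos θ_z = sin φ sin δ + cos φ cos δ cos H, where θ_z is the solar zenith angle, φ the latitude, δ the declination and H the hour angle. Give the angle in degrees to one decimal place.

cos θ_z = sin(22.1°) sin(15.7°) + cos(22.1°) cos(15.7°) cos(-44.20°) = 0.1018 + 0.6395 = 0.7413.
θ_z = arccos(0.7413) = 42.16°, so the elevation is 90° − 42.16° = 47.84°.

47.8°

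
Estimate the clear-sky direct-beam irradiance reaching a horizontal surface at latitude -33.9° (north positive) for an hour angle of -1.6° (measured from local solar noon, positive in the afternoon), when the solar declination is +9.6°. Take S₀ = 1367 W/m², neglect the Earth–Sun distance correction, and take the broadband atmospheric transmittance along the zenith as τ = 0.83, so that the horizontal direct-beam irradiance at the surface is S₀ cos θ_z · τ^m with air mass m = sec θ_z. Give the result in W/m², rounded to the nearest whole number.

767 W/m²

With φ = -33.9°, δ = 9.6°, H = -1.60°: sin φ sin δ = -0.0930, cos φ cos δ cos H = 0.8181, so cos θ_z = 0.7251.
Air mass m = 1/cos θ_z = 1/0.7251 = 1.379; τ^m = 0.83^1.379 = 0.7734.
Surface direct beam = 1367 × 0.7251 × 0.7734 = 766.60 W/m².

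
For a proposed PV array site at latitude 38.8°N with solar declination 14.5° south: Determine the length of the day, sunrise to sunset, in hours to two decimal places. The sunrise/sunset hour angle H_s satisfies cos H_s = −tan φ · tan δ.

10.40 hours

cos H_s = −tan(38.8°) · tan(-14.5°) = 0.2079, so H_s = arccos(0.2079) = 78.00°.
Day length = 2 H_s / 15° h⁻¹ = 156.00° / 15 = 10.400 h.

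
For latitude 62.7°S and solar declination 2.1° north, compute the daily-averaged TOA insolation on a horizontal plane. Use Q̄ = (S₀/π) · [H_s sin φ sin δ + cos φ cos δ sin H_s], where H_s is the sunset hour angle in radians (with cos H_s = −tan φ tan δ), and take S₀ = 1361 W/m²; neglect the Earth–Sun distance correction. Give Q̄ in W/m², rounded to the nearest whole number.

−tan φ tan δ = −(-1.9375)(0.0367) = 0.0711; H_s = arccos(0.0711) = 85.92°. In radians, H_s = 1.4996.
H_s sin φ sin δ = 1.4996 × -0.8886 × 0.0366 = -0.0488.
cos φ cos δ sin H_s = 0.4586 × 0.9993 × 0.9975 = 0.4571.
Q̄ = (1361/π) × (-0.0488 + 0.4571) = 433.22 × 0.4083 = 176.88 W/m².

177 W/m²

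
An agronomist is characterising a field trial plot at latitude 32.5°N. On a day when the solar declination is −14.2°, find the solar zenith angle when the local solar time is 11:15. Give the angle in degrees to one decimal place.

47.9°

Hour angle H = 15° × (11.25 − 12) = -11.25°.
With φ = 32.5°, δ = -14.2°, H = -11.25°: sin φ sin δ = -0.1318, cos φ cos δ cos H = 0.8019, so cos θ_z = 0.6701.
θ_z = arccos(0.6701) = 47.93°.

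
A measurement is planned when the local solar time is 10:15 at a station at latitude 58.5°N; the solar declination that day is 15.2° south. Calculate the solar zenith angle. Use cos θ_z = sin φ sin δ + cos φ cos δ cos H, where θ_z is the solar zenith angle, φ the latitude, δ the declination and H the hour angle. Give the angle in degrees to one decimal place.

Hour angle H = 15° × (10.25 − 12) = -26.25°.
cos θ_z = sin φ sin δ + cos φ cos δ cos H = (0.8526)(-0.2622) + (0.5225)(0.9650)(0.8969) = 0.2287.
θ_z = arccos(0.2287) = 76.78°.

76.8°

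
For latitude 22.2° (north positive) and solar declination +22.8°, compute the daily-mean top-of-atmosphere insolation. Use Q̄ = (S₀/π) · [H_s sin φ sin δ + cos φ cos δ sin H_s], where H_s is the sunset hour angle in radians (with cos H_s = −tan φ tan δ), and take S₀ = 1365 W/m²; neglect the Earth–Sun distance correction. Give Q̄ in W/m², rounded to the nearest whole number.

476 W/m²

−tan φ tan δ = −(0.4081)(0.4204) = -0.1716; H_s = arccos(-0.1716) = 99.88°. In radians, H_s = 1.7432.
H_s sin φ sin δ = 1.7432 × 0.3778 × 0.3875 = 0.2552.
cos φ cos δ sin H_s = 0.9259 × 0.9219 × 0.9852 = 0.8410.
Q̄ = (1365/π) × (0.2552 + 0.8410) = 434.49 × 1.0962 = 476.29 W/m².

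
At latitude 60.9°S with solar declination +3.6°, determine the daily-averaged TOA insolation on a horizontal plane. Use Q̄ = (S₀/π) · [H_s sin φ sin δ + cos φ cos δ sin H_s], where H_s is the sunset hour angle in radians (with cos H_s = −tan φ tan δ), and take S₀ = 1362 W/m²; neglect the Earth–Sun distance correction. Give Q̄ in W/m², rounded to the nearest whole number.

174 W/m²

The sunset hour angle satisfies cos H_s = −tan φ tan δ = 0.1130, giving H_s = 83.51°. In radians, H_s = 1.4575.
H_s sin φ sin δ = 1.4575 × -0.8738 × 0.0628 = -0.0800.
cos φ cos δ sin H_s = 0.4863 × 0.9980 × 0.9936 = 0.4822.
Q̄ = (1362/π) × (-0.0800 + 0.4822) = 433.54 × 0.4022 = 174.37 W/m².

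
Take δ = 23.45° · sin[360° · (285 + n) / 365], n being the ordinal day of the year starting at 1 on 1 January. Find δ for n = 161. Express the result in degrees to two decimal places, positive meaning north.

+23.09°

360 × (285 + 161) / 365 = 439.890°; sin(439.890°) = 0.9845.
δ = 23.45 × 0.9845 = 23.087° ≈ +23.09°.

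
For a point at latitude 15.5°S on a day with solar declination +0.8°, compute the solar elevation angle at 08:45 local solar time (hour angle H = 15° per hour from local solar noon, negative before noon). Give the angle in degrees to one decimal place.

39.2°

Hour angle H = 15° × (8.75 − 12) = -48.75°.
cos θ_z = sin φ sin δ + cos φ cos δ cos H = (-0.2672)(0.0140) + (0.9636)(0.9999)(0.6593) = 0.6315.
θ_z = arccos(0.6315) = 50.84°, so the elevation is 90° − 50.84° = 39.16°.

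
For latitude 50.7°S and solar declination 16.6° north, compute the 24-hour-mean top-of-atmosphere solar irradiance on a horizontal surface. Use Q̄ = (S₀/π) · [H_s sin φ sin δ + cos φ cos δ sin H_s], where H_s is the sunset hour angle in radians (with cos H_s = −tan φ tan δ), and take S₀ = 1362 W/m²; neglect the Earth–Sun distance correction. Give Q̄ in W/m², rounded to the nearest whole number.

130 W/m²

cos H_s = −tan(-50.7°) · tan(16.6°) = 0.3642, so H_s = arccos(0.3642) = 68.64°. In radians, H_s = 1.1980.
H_s sin φ sin δ = 1.1980 × -0.7738 × 0.2857 = -0.2648.
cos φ cos δ sin H_s = 0.6334 × 0.9583 × 0.9313 = 0.5653.
Q̄ = (1362/π) × (-0.2648 + 0.5653) = 433.54 × 0.3005 = 130.28 W/m².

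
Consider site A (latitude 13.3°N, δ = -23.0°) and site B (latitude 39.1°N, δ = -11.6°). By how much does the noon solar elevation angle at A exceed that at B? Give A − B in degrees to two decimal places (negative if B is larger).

+14.40°

A: 90° − |13.3 − (-23.0)| = 53.70°.
B: 90° − |39.1 − (-11.6)| = 39.30°.
A − B = 53.70 − 39.30 = 14.40°.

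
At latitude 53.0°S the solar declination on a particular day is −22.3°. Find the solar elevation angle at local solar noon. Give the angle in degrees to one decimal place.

59.3°

At local solar noon the hour angle is zero, so the elevation is 90° − |φ − δ| = 90° − |-53.0° − (-22.3°)| = 90° − 30.7° = 59.3°.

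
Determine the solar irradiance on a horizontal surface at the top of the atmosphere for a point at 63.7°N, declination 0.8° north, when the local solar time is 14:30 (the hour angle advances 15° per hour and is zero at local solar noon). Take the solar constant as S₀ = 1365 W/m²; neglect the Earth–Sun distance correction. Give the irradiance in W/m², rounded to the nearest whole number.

Hour angle H = 15° × (14.5 − 12) = 37.50°.
With φ = 63.7°, δ = 0.8°, H = 37.50°: sin φ sin δ = 0.0125, cos φ cos δ cos H = 0.3515, so cos θ_z = 0.3640.
Top-of-atmosphere irradiance = S₀ cos θ_z = 1365 × 0.3640 = 496.86 W/m².

497 W/m²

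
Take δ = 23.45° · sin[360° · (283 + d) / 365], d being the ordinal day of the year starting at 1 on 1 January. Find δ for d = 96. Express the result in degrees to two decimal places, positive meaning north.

360 × (283 + 96) / 365 = 373.808°; sin(373.808°) = 0.2387.
δ = 23.45 × 0.2387 = 5.598° ≈ +5.60°.

+5.60°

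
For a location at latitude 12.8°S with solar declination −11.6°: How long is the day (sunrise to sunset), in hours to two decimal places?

12.36 hours

cos H_s = −tan(-12.8°) · tan(-11.6°) = -0.0466, so H_s = arccos(-0.0466) = 92.67°.
Day length = 2 H_s / 15° h⁻¹ = 185.34° / 15 = 12.356 h.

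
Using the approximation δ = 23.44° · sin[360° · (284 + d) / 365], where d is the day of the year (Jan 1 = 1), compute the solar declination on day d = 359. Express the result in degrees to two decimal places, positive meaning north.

-23.38°

360 × (284 + 359) / 365 = 634.192°; sin(634.192°) = -0.9973.
δ = 23.44 × -0.9973 = -23.377° ≈ -23.38°.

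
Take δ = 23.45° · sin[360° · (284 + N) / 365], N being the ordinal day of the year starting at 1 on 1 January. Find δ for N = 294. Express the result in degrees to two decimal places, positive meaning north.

360 × (284 + 294) / 365 = 570.082°; sin(570.082°) = -0.5012.
δ = 23.45 × -0.5012 = -11.753° ≈ -11.75°.

-11.75°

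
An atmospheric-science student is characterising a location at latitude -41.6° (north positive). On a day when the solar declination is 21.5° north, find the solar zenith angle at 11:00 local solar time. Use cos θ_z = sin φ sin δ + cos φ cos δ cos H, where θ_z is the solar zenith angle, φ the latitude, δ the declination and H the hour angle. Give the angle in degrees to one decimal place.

Hour angle H = 15° × (11 − 12) = -15.00°.
With φ = -41.6°, δ = 21.5°, H = -15.00°: sin φ sin δ = -0.2433, cos φ cos δ cos H = 0.6721, so cos θ_z = 0.4288.
θ_z = arccos(0.4288) = 64.61°.

64.6°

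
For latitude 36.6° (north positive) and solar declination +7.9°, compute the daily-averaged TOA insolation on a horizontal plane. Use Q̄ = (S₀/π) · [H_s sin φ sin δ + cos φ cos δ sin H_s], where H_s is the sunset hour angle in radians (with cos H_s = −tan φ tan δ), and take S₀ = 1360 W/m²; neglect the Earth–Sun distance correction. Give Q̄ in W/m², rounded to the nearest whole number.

402 W/m²

The sunset hour angle satisfies cos H_s = −tan φ tan δ = -0.1031, giving H_s = 95.92°. In radians, H_s = 1.6741.
H_s sin φ sin δ = 1.6741 × 0.5962 × 0.1374 = 0.1371.
cos φ cos δ sin H_s = 0.8028 × 0.9905 × 0.9947 = 0.7910.
Q̄ = (1360/π) × (0.1371 + 0.7910) = 432.90 × 0.9281 = 401.77 W/m².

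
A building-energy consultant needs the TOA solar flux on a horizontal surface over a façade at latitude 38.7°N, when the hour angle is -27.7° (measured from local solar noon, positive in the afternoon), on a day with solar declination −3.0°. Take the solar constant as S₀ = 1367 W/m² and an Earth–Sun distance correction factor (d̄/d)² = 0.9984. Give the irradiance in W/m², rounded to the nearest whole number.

With φ = 38.7°, δ = -3.0°, H = -27.70°: sin φ sin δ = -0.0327, cos φ cos δ cos H = 0.6900, so cos θ_z = 0.6573.
Top-of-atmosphere irradiance = S₀ (d̄/d)² cos θ_z = 1367 × 0.9984 × 0.6573 = 897.09 W/m².

897 W/m²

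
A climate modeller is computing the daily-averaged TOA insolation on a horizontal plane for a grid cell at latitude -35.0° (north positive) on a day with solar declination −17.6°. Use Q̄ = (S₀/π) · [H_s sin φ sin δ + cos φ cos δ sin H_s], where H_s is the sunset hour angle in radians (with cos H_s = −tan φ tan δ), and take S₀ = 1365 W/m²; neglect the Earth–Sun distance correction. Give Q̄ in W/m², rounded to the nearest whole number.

466 W/m²

cos H_s = −tan(-35.0°) · tan(-17.6°) = -0.2221, so H_s = arccos(-0.2221) = 102.83°. In radians, H_s = 1.7947.
H_s sin φ sin δ = 1.7947 × -0.5736 × -0.3024 = 0.3113.
cos φ cos δ sin H_s = 0.8192 × 0.9532 × 0.9750 = 0.7613.
Q̄ = (1365/π) × (0.3113 + 0.7613) = 434.49 × 1.0726 = 466.03 W/m².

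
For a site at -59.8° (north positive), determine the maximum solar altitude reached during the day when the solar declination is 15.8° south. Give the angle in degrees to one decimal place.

At local solar noon the hour angle is zero, so the elevation is 90° − |φ − δ| = 90° − |-59.8° − (-15.8°)| = 90° − 44.0° = 46.0°.

46.0°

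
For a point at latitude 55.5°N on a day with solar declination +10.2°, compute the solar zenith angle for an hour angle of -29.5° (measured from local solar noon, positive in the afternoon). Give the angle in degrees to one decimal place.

50.9°

cos θ_z = sin φ sin δ + cos φ cos δ cos H = (0.8241)(0.1771) + (0.5664)(0.9842)(0.8704) = 0.6312.
θ_z = arccos(0.6312) = 50.86°.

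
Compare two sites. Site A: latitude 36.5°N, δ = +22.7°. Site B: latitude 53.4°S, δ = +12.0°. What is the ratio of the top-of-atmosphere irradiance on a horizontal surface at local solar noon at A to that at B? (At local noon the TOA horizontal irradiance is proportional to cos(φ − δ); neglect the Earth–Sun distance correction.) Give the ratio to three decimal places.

2.333

A: cos θ_z = cos(36.5° − (22.7°)) = 0.9711.
B: cos θ_z = cos(-53.4° − (12.0°)) = 0.4163.
Ratio A/B = 0.9711 / 0.4163 = 2.3327.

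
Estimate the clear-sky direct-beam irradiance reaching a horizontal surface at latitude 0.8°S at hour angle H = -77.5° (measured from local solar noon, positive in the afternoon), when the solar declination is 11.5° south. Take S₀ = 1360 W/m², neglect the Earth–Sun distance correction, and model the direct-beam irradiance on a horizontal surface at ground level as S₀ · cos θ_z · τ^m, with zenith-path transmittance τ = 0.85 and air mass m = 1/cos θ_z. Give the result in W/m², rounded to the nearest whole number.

With φ = -0.8°, δ = -11.5°, H = -77.50°: sin φ sin δ = 0.0028, cos φ cos δ cos H = 0.2121, so cos θ_z = 0.2149.
Air mass m = 1/cos θ_z = 1/0.2149 = 4.653; τ^m = 0.85^4.653 = 0.4694.
Surface direct beam = 1360 × 0.2149 × 0.4694 = 137.19 W/m².

137 W/m²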